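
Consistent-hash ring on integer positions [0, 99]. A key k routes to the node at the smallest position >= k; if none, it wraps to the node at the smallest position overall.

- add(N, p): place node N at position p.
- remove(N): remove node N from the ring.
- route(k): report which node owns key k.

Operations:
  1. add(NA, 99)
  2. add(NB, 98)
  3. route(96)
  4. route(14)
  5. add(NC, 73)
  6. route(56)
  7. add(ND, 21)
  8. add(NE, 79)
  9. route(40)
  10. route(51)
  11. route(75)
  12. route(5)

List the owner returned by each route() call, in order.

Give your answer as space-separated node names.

Op 1: add NA@99 -> ring=[99:NA]
Op 2: add NB@98 -> ring=[98:NB,99:NA]
Op 3: route key 96: smallest pos >= 96 is 98 -> NB
Op 4: route key 14: smallest pos >= 14 is 98 -> NB
Op 5: add NC@73 -> ring=[73:NC,98:NB,99:NA]
Op 6: route key 56: smallest pos >= 56 is 73 -> NC
Op 7: add ND@21 -> ring=[21:ND,73:NC,98:NB,99:NA]
Op 8: add NE@79 -> ring=[21:ND,73:NC,79:NE,98:NB,99:NA]
Op 9: route key 40: smallest pos >= 40 is 73 -> NC
Op 10: route key 51: smallest pos >= 51 is 73 -> NC
Op 11: route key 75: smallest pos >= 75 is 79 -> NE
Op 12: route key 5: smallest pos >= 5 is 21 -> ND

Answer: NB NB NC NC NC NE ND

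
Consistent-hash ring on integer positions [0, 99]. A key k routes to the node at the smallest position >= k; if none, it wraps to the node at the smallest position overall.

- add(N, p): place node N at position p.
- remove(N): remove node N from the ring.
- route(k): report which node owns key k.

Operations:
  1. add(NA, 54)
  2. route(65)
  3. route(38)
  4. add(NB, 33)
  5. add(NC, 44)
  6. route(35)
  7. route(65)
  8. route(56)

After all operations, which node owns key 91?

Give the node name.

Answer: NB

Derivation:
Op 1: add NA@54 -> ring=[54:NA]
Op 2: route key 65: none >= 65, wrap to smallest pos 54 -> NA
Op 3: route key 38: smallest pos >= 38 is 54 -> NA
Op 4: add NB@33 -> ring=[33:NB,54:NA]
Op 5: add NC@44 -> ring=[33:NB,44:NC,54:NA]
Op 6: route key 35: smallest pos >= 35 is 44 -> NC
Op 7: route key 65: none >= 65, wrap to smallest pos 33 -> NB
Op 8: route key 56: none >= 56, wrap to smallest pos 33 -> NB
Final route key 91: none >= 91, wrap to smallest pos 33 -> NB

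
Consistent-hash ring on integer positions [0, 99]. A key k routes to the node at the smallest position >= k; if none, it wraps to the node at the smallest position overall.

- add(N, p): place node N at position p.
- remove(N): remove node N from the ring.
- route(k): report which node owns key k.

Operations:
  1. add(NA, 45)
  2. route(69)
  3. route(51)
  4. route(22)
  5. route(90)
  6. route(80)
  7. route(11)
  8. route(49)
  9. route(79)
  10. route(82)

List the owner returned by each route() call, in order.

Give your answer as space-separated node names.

Op 1: add NA@45 -> ring=[45:NA]
Op 2: route key 69: none >= 69, wrap to smallest pos 45 -> NA
Op 3: route key 51: none >= 51, wrap to smallest pos 45 -> NA
Op 4: route key 22: smallest pos >= 22 is 45 -> NA
Op 5: route key 90: none >= 90, wrap to smallest pos 45 -> NA
Op 6: route key 80: none >= 80, wrap to smallest pos 45 -> NA
Op 7: route key 11: smallest pos >= 11 is 45 -> NA
Op 8: route key 49: none >= 49, wrap to smallest pos 45 -> NA
Op 9: route key 79: none >= 79, wrap to smallest pos 45 -> NA
Op 10: route key 82: none >= 82, wrap to smallest pos 45 -> NA

Answer: NA NA NA NA NA NA NA NA NA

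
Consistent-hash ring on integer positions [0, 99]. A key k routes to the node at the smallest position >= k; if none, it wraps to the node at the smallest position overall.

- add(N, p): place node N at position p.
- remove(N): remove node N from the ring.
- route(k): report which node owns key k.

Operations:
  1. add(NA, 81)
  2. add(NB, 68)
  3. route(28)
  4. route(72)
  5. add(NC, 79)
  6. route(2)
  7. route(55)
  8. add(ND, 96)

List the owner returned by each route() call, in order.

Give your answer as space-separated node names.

Answer: NB NA NB NB

Derivation:
Op 1: add NA@81 -> ring=[81:NA]
Op 2: add NB@68 -> ring=[68:NB,81:NA]
Op 3: route key 28: smallest pos >= 28 is 68 -> NB
Op 4: route key 72: smallest pos >= 72 is 81 -> NA
Op 5: add NC@79 -> ring=[68:NB,79:NC,81:NA]
Op 6: route key 2: smallest pos >= 2 is 68 -> NB
Op 7: route key 55: smallest pos >= 55 is 68 -> NB
Op 8: add ND@96 -> ring=[68:NB,79:NC,81:NA,96:ND]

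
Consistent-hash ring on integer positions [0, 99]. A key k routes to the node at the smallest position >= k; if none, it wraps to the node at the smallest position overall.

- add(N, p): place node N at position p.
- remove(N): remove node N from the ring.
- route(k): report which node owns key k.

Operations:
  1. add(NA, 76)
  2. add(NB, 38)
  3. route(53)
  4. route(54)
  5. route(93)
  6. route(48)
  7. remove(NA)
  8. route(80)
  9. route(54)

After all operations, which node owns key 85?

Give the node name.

Op 1: add NA@76 -> ring=[76:NA]
Op 2: add NB@38 -> ring=[38:NB,76:NA]
Op 3: route key 53: smallest pos >= 53 is 76 -> NA
Op 4: route key 54: smallest pos >= 54 is 76 -> NA
Op 5: route key 93: none >= 93, wrap to smallest pos 38 -> NB
Op 6: route key 48: smallest pos >= 48 is 76 -> NA
Op 7: remove NA -> ring=[38:NB]
Op 8: route key 80: none >= 80, wrap to smallest pos 38 -> NB
Op 9: route key 54: none >= 54, wrap to smallest pos 38 -> NB
Final route key 85: none >= 85, wrap to smallest pos 38 -> NB

Answer: NB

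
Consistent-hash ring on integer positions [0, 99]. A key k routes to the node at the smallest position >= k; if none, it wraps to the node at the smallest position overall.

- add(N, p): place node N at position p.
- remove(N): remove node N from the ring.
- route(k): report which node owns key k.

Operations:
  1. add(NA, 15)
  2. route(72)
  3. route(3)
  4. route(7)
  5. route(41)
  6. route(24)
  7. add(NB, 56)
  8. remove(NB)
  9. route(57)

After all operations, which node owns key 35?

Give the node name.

Answer: NA

Derivation:
Op 1: add NA@15 -> ring=[15:NA]
Op 2: route key 72: none >= 72, wrap to smallest pos 15 -> NA
Op 3: route key 3: smallest pos >= 3 is 15 -> NA
Op 4: route key 7: smallest pos >= 7 is 15 -> NA
Op 5: route key 41: none >= 41, wrap to smallest pos 15 -> NA
Op 6: route key 24: none >= 24, wrap to smallest pos 15 -> NA
Op 7: add NB@56 -> ring=[15:NA,56:NB]
Op 8: remove NB -> ring=[15:NA]
Op 9: route key 57: none >= 57, wrap to smallest pos 15 -> NA
Final route key 35: none >= 35, wrap to smallest pos 15 -> NA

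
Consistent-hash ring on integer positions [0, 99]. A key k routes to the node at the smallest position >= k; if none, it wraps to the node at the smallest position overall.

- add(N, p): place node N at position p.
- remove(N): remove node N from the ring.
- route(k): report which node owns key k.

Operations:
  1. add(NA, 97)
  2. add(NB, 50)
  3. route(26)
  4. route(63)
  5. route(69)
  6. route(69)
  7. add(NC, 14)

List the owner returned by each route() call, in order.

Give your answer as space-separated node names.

Op 1: add NA@97 -> ring=[97:NA]
Op 2: add NB@50 -> ring=[50:NB,97:NA]
Op 3: route key 26: smallest pos >= 26 is 50 -> NB
Op 4: route key 63: smallest pos >= 63 is 97 -> NA
Op 5: route key 69: smallest pos >= 69 is 97 -> NA
Op 6: route key 69: smallest pos >= 69 is 97 -> NA
Op 7: add NC@14 -> ring=[14:NC,50:NB,97:NA]

Answer: NB NA NA NA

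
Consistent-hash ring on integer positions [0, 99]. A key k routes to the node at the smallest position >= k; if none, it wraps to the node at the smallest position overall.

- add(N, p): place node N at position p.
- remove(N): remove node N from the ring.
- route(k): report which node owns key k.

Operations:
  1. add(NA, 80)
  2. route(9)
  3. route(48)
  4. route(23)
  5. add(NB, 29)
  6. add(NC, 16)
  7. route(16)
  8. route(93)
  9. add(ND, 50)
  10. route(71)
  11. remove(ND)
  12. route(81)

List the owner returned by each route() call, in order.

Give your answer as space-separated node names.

Op 1: add NA@80 -> ring=[80:NA]
Op 2: route key 9: smallest pos >= 9 is 80 -> NA
Op 3: route key 48: smallest pos >= 48 is 80 -> NA
Op 4: route key 23: smallest pos >= 23 is 80 -> NA
Op 5: add NB@29 -> ring=[29:NB,80:NA]
Op 6: add NC@16 -> ring=[16:NC,29:NB,80:NA]
Op 7: route key 16: smallest pos >= 16 is 16 -> NC
Op 8: route key 93: none >= 93, wrap to smallest pos 16 -> NC
Op 9: add ND@50 -> ring=[16:NC,29:NB,50:ND,80:NA]
Op 10: route key 71: smallest pos >= 71 is 80 -> NA
Op 11: remove ND -> ring=[16:NC,29:NB,80:NA]
Op 12: route key 81: none >= 81, wrap to smallest pos 16 -> NC

Answer: NA NA NA NC NC NA NC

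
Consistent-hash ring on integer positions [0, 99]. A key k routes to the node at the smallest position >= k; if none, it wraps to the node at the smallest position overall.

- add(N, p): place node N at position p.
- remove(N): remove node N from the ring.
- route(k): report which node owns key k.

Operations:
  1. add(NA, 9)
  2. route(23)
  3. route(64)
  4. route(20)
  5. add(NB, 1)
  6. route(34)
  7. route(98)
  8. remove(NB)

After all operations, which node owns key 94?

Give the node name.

Op 1: add NA@9 -> ring=[9:NA]
Op 2: route key 23: none >= 23, wrap to smallest pos 9 -> NA
Op 3: route key 64: none >= 64, wrap to smallest pos 9 -> NA
Op 4: route key 20: none >= 20, wrap to smallest pos 9 -> NA
Op 5: add NB@1 -> ring=[1:NB,9:NA]
Op 6: route key 34: none >= 34, wrap to smallest pos 1 -> NB
Op 7: route key 98: none >= 98, wrap to smallest pos 1 -> NB
Op 8: remove NB -> ring=[9:NA]
Final route key 94: none >= 94, wrap to smallest pos 9 -> NA

Answer: NA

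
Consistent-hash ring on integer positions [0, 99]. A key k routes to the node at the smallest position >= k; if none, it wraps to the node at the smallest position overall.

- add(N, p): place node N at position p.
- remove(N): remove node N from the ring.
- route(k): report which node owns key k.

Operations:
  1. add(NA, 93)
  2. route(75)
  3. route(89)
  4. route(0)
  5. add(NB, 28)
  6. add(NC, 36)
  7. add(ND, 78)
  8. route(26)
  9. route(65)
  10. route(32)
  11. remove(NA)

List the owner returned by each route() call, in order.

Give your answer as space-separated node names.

Op 1: add NA@93 -> ring=[93:NA]
Op 2: route key 75: smallest pos >= 75 is 93 -> NA
Op 3: route key 89: smallest pos >= 89 is 93 -> NA
Op 4: route key 0: smallest pos >= 0 is 93 -> NA
Op 5: add NB@28 -> ring=[28:NB,93:NA]
Op 6: add NC@36 -> ring=[28:NB,36:NC,93:NA]
Op 7: add ND@78 -> ring=[28:NB,36:NC,78:ND,93:NA]
Op 8: route key 26: smallest pos >= 26 is 28 -> NB
Op 9: route key 65: smallest pos >= 65 is 78 -> ND
Op 10: route key 32: smallest pos >= 32 is 36 -> NC
Op 11: remove NA -> ring=[28:NB,36:NC,78:ND]

Answer: NA NA NA NB ND NC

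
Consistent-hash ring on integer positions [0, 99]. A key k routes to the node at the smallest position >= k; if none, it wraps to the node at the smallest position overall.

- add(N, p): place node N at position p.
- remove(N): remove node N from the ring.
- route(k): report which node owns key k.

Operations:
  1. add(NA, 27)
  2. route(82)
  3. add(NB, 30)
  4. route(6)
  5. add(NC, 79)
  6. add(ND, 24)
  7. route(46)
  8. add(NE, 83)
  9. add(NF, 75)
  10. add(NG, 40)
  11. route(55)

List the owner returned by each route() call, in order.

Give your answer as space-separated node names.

Op 1: add NA@27 -> ring=[27:NA]
Op 2: route key 82: none >= 82, wrap to smallest pos 27 -> NA
Op 3: add NB@30 -> ring=[27:NA,30:NB]
Op 4: route key 6: smallest pos >= 6 is 27 -> NA
Op 5: add NC@79 -> ring=[27:NA,30:NB,79:NC]
Op 6: add ND@24 -> ring=[24:ND,27:NA,30:NB,79:NC]
Op 7: route key 46: smallest pos >= 46 is 79 -> NC
Op 8: add NE@83 -> ring=[24:ND,27:NA,30:NB,79:NC,83:NE]
Op 9: add NF@75 -> ring=[24:ND,27:NA,30:NB,75:NF,79:NC,83:NE]
Op 10: add NG@40 -> ring=[24:ND,27:NA,30:NB,40:NG,75:NF,79:NC,83:NE]
Op 11: route key 55: smallest pos >= 55 is 75 -> NF

Answer: NA NA NC NF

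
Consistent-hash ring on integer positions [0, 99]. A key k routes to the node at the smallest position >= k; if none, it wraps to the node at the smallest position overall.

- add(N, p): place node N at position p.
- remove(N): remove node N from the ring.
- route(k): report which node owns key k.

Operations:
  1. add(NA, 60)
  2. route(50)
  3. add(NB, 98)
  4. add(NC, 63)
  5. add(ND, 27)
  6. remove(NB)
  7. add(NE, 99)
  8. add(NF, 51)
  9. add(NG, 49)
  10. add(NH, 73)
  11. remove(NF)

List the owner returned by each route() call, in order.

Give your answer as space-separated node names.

Answer: NA

Derivation:
Op 1: add NA@60 -> ring=[60:NA]
Op 2: route key 50: smallest pos >= 50 is 60 -> NA
Op 3: add NB@98 -> ring=[60:NA,98:NB]
Op 4: add NC@63 -> ring=[60:NA,63:NC,98:NB]
Op 5: add ND@27 -> ring=[27:ND,60:NA,63:NC,98:NB]
Op 6: remove NB -> ring=[27:ND,60:NA,63:NC]
Op 7: add NE@99 -> ring=[27:ND,60:NA,63:NC,99:NE]
Op 8: add NF@51 -> ring=[27:ND,51:NF,60:NA,63:NC,99:NE]
Op 9: add NG@49 -> ring=[27:ND,49:NG,51:NF,60:NA,63:NC,99:NE]
Op 10: add NH@73 -> ring=[27:ND,49:NG,51:NF,60:NA,63:NC,73:NH,99:NE]
Op 11: remove NF -> ring=[27:ND,49:NG,60:NA,63:NC,73:NH,99:NE]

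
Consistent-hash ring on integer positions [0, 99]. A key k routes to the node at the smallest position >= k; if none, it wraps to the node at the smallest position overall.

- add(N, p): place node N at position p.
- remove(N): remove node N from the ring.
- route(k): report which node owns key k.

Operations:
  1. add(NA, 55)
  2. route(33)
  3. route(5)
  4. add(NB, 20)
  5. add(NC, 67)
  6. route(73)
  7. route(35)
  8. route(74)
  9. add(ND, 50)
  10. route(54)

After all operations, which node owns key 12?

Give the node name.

Op 1: add NA@55 -> ring=[55:NA]
Op 2: route key 33: smallest pos >= 33 is 55 -> NA
Op 3: route key 5: smallest pos >= 5 is 55 -> NA
Op 4: add NB@20 -> ring=[20:NB,55:NA]
Op 5: add NC@67 -> ring=[20:NB,55:NA,67:NC]
Op 6: route key 73: none >= 73, wrap to smallest pos 20 -> NB
Op 7: route key 35: smallest pos >= 35 is 55 -> NA
Op 8: route key 74: none >= 74, wrap to smallest pos 20 -> NB
Op 9: add ND@50 -> ring=[20:NB,50:ND,55:NA,67:NC]
Op 10: route key 54: smallest pos >= 54 is 55 -> NA
Final route key 12: smallest pos >= 12 is 20 -> NB

Answer: NB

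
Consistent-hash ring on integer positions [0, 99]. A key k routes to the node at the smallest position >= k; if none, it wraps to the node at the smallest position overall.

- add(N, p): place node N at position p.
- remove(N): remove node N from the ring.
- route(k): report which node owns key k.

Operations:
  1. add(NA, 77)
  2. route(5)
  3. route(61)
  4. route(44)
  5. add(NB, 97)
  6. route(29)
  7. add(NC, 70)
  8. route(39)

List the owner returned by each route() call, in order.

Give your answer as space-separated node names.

Answer: NA NA NA NA NC

Derivation:
Op 1: add NA@77 -> ring=[77:NA]
Op 2: route key 5: smallest pos >= 5 is 77 -> NA
Op 3: route key 61: smallest pos >= 61 is 77 -> NA
Op 4: route key 44: smallest pos >= 44 is 77 -> NA
Op 5: add NB@97 -> ring=[77:NA,97:NB]
Op 6: route key 29: smallest pos >= 29 is 77 -> NA
Op 7: add NC@70 -> ring=[70:NC,77:NA,97:NB]
Op 8: route key 39: smallest pos >= 39 is 70 -> NC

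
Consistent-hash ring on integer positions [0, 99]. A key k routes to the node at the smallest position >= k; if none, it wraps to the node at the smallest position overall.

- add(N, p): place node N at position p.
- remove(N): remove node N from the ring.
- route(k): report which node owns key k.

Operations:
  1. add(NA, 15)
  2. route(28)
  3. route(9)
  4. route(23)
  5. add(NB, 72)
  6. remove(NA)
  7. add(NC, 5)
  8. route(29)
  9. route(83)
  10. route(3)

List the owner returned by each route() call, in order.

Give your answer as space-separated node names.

Op 1: add NA@15 -> ring=[15:NA]
Op 2: route key 28: none >= 28, wrap to smallest pos 15 -> NA
Op 3: route key 9: smallest pos >= 9 is 15 -> NA
Op 4: route key 23: none >= 23, wrap to smallest pos 15 -> NA
Op 5: add NB@72 -> ring=[15:NA,72:NB]
Op 6: remove NA -> ring=[72:NB]
Op 7: add NC@5 -> ring=[5:NC,72:NB]
Op 8: route key 29: smallest pos >= 29 is 72 -> NB
Op 9: route key 83: none >= 83, wrap to smallest pos 5 -> NC
Op 10: route key 3: smallest pos >= 3 is 5 -> NC

Answer: NA NA NA NB NC NC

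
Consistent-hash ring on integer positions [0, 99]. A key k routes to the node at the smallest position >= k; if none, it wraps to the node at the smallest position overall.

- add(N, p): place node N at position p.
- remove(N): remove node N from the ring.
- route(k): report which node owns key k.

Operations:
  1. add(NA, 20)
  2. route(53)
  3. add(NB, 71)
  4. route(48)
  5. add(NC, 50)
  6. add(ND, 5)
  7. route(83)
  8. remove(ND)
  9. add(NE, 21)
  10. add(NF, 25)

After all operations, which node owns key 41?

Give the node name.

Answer: NC

Derivation:
Op 1: add NA@20 -> ring=[20:NA]
Op 2: route key 53: none >= 53, wrap to smallest pos 20 -> NA
Op 3: add NB@71 -> ring=[20:NA,71:NB]
Op 4: route key 48: smallest pos >= 48 is 71 -> NB
Op 5: add NC@50 -> ring=[20:NA,50:NC,71:NB]
Op 6: add ND@5 -> ring=[5:ND,20:NA,50:NC,71:NB]
Op 7: route key 83: none >= 83, wrap to smallest pos 5 -> ND
Op 8: remove ND -> ring=[20:NA,50:NC,71:NB]
Op 9: add NE@21 -> ring=[20:NA,21:NE,50:NC,71:NB]
Op 10: add NF@25 -> ring=[20:NA,21:NE,25:NF,50:NC,71:NB]
Final route key 41: smallest pos >= 41 is 50 -> NC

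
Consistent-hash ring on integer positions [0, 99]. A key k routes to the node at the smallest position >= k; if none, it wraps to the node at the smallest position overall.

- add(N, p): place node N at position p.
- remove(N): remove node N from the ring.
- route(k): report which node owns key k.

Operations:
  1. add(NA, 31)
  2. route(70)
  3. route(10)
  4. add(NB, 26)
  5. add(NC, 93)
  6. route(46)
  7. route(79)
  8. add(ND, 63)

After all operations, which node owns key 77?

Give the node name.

Op 1: add NA@31 -> ring=[31:NA]
Op 2: route key 70: none >= 70, wrap to smallest pos 31 -> NA
Op 3: route key 10: smallest pos >= 10 is 31 -> NA
Op 4: add NB@26 -> ring=[26:NB,31:NA]
Op 5: add NC@93 -> ring=[26:NB,31:NA,93:NC]
Op 6: route key 46: smallest pos >= 46 is 93 -> NC
Op 7: route key 79: smallest pos >= 79 is 93 -> NC
Op 8: add ND@63 -> ring=[26:NB,31:NA,63:ND,93:NC]
Final route key 77: smallest pos >= 77 is 93 -> NC

Answer: NC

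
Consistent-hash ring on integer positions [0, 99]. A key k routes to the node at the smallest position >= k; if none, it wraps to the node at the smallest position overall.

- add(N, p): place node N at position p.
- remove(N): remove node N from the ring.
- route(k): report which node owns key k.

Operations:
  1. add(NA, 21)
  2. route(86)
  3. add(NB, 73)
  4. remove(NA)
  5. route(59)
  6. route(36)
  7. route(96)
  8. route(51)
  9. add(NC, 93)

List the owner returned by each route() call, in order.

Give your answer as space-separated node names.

Answer: NA NB NB NB NB

Derivation:
Op 1: add NA@21 -> ring=[21:NA]
Op 2: route key 86: none >= 86, wrap to smallest pos 21 -> NA
Op 3: add NB@73 -> ring=[21:NA,73:NB]
Op 4: remove NA -> ring=[73:NB]
Op 5: route key 59: smallest pos >= 59 is 73 -> NB
Op 6: route key 36: smallest pos >= 36 is 73 -> NB
Op 7: route key 96: none >= 96, wrap to smallest pos 73 -> NB
Op 8: route key 51: smallest pos >= 51 is 73 -> NB
Op 9: add NC@93 -> ring=[73:NB,93:NC]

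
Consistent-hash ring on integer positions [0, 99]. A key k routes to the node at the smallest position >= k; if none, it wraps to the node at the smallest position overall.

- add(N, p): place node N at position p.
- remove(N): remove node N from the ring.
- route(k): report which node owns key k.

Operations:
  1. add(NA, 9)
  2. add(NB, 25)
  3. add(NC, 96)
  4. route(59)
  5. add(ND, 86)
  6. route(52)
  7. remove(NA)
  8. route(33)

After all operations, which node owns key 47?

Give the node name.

Answer: ND

Derivation:
Op 1: add NA@9 -> ring=[9:NA]
Op 2: add NB@25 -> ring=[9:NA,25:NB]
Op 3: add NC@96 -> ring=[9:NA,25:NB,96:NC]
Op 4: route key 59: smallest pos >= 59 is 96 -> NC
Op 5: add ND@86 -> ring=[9:NA,25:NB,86:ND,96:NC]
Op 6: route key 52: smallest pos >= 52 is 86 -> ND
Op 7: remove NA -> ring=[25:NB,86:ND,96:NC]
Op 8: route key 33: smallest pos >= 33 is 86 -> ND
Final route key 47: smallest pos >= 47 is 86 -> ND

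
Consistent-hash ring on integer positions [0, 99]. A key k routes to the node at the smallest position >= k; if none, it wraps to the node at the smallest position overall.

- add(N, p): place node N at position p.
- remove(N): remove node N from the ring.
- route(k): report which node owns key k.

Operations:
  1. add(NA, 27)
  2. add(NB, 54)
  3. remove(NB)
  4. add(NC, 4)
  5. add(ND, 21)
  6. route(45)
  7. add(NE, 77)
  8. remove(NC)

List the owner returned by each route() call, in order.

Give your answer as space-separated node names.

Op 1: add NA@27 -> ring=[27:NA]
Op 2: add NB@54 -> ring=[27:NA,54:NB]
Op 3: remove NB -> ring=[27:NA]
Op 4: add NC@4 -> ring=[4:NC,27:NA]
Op 5: add ND@21 -> ring=[4:NC,21:ND,27:NA]
Op 6: route key 45: none >= 45, wrap to smallest pos 4 -> NC
Op 7: add NE@77 -> ring=[4:NC,21:ND,27:NA,77:NE]
Op 8: remove NC -> ring=[21:ND,27:NA,77:NE]

Answer: NC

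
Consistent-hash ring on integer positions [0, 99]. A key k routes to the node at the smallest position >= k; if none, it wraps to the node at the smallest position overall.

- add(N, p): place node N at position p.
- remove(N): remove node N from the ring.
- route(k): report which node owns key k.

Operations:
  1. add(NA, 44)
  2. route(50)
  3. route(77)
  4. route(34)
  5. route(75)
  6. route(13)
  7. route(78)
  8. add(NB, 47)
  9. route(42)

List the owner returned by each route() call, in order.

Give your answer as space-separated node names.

Answer: NA NA NA NA NA NA NA

Derivation:
Op 1: add NA@44 -> ring=[44:NA]
Op 2: route key 50: none >= 50, wrap to smallest pos 44 -> NA
Op 3: route key 77: none >= 77, wrap to smallest pos 44 -> NA
Op 4: route key 34: smallest pos >= 34 is 44 -> NA
Op 5: route key 75: none >= 75, wrap to smallest pos 44 -> NA
Op 6: route key 13: smallest pos >= 13 is 44 -> NA
Op 7: route key 78: none >= 78, wrap to smallest pos 44 -> NA
Op 8: add NB@47 -> ring=[44:NA,47:NB]
Op 9: route key 42: smallest pos >= 42 is 44 -> NA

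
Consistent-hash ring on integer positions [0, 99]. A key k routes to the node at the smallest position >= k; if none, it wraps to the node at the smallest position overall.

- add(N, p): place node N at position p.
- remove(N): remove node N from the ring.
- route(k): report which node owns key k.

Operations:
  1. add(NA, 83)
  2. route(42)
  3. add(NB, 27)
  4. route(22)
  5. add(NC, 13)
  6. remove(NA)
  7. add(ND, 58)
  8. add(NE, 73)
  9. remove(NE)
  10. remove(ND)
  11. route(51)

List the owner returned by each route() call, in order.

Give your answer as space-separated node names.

Op 1: add NA@83 -> ring=[83:NA]
Op 2: route key 42: smallest pos >= 42 is 83 -> NA
Op 3: add NB@27 -> ring=[27:NB,83:NA]
Op 4: route key 22: smallest pos >= 22 is 27 -> NB
Op 5: add NC@13 -> ring=[13:NC,27:NB,83:NA]
Op 6: remove NA -> ring=[13:NC,27:NB]
Op 7: add ND@58 -> ring=[13:NC,27:NB,58:ND]
Op 8: add NE@73 -> ring=[13:NC,27:NB,58:ND,73:NE]
Op 9: remove NE -> ring=[13:NC,27:NB,58:ND]
Op 10: remove ND -> ring=[13:NC,27:NB]
Op 11: route key 51: none >= 51, wrap to smallest pos 13 -> NC

Answer: NA NB NC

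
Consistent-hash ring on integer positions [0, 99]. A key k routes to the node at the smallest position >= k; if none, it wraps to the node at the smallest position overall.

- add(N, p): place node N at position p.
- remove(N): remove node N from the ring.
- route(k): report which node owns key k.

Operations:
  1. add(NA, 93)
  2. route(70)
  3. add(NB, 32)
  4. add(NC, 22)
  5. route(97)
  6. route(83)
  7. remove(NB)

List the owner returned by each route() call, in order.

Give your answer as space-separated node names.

Op 1: add NA@93 -> ring=[93:NA]
Op 2: route key 70: smallest pos >= 70 is 93 -> NA
Op 3: add NB@32 -> ring=[32:NB,93:NA]
Op 4: add NC@22 -> ring=[22:NC,32:NB,93:NA]
Op 5: route key 97: none >= 97, wrap to smallest pos 22 -> NC
Op 6: route key 83: smallest pos >= 83 is 93 -> NA
Op 7: remove NB -> ring=[22:NC,93:NA]

Answer: NA NC NA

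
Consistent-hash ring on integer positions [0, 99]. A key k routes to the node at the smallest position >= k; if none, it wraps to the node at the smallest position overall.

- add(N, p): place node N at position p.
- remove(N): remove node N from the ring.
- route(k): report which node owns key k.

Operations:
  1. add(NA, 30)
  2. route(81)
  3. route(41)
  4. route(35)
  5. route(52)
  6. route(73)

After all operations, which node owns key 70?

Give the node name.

Answer: NA

Derivation:
Op 1: add NA@30 -> ring=[30:NA]
Op 2: route key 81: none >= 81, wrap to smallest pos 30 -> NA
Op 3: route key 41: none >= 41, wrap to smallest pos 30 -> NA
Op 4: route key 35: none >= 35, wrap to smallest pos 30 -> NA
Op 5: route key 52: none >= 52, wrap to smallest pos 30 -> NA
Op 6: route key 73: none >= 73, wrap to smallest pos 30 -> NA
Final route key 70: none >= 70, wrap to smallest pos 30 -> NA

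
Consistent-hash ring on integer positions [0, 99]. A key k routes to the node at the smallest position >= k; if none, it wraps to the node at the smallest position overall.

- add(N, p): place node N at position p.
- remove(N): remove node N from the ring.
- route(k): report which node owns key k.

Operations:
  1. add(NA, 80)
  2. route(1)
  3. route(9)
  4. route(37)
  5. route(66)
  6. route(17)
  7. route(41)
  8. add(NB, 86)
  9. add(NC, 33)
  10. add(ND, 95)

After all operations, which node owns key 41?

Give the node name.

Answer: NA

Derivation:
Op 1: add NA@80 -> ring=[80:NA]
Op 2: route key 1: smallest pos >= 1 is 80 -> NA
Op 3: route key 9: smallest pos >= 9 is 80 -> NA
Op 4: route key 37: smallest pos >= 37 is 80 -> NA
Op 5: route key 66: smallest pos >= 66 is 80 -> NA
Op 6: route key 17: smallest pos >= 17 is 80 -> NA
Op 7: route key 41: smallest pos >= 41 is 80 -> NA
Op 8: add NB@86 -> ring=[80:NA,86:NB]
Op 9: add NC@33 -> ring=[33:NC,80:NA,86:NB]
Op 10: add ND@95 -> ring=[33:NC,80:NA,86:NB,95:ND]
Final route key 41: smallest pos >= 41 is 80 -> NA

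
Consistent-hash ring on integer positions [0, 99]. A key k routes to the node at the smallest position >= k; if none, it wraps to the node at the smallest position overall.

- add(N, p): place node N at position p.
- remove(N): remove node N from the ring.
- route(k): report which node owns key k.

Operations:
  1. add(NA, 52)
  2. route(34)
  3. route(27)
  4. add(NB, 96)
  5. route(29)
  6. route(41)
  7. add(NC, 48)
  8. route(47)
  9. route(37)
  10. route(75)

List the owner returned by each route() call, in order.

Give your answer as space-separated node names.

Answer: NA NA NA NA NC NC NB

Derivation:
Op 1: add NA@52 -> ring=[52:NA]
Op 2: route key 34: smallest pos >= 34 is 52 -> NA
Op 3: route key 27: smallest pos >= 27 is 52 -> NA
Op 4: add NB@96 -> ring=[52:NA,96:NB]
Op 5: route key 29: smallest pos >= 29 is 52 -> NA
Op 6: route key 41: smallest pos >= 41 is 52 -> NA
Op 7: add NC@48 -> ring=[48:NC,52:NA,96:NB]
Op 8: route key 47: smallest pos >= 47 is 48 -> NC
Op 9: route key 37: smallest pos >= 37 is 48 -> NC
Op 10: route key 75: smallest pos >= 75 is 96 -> NB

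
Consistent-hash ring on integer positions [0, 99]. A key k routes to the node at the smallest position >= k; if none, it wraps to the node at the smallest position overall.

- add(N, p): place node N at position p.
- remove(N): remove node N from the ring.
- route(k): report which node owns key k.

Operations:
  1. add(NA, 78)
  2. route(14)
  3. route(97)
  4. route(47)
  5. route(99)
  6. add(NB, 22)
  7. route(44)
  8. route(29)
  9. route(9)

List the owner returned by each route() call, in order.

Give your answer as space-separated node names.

Op 1: add NA@78 -> ring=[78:NA]
Op 2: route key 14: smallest pos >= 14 is 78 -> NA
Op 3: route key 97: none >= 97, wrap to smallest pos 78 -> NA
Op 4: route key 47: smallest pos >= 47 is 78 -> NA
Op 5: route key 99: none >= 99, wrap to smallest pos 78 -> NA
Op 6: add NB@22 -> ring=[22:NB,78:NA]
Op 7: route key 44: smallest pos >= 44 is 78 -> NA
Op 8: route key 29: smallest pos >= 29 is 78 -> NA
Op 9: route key 9: smallest pos >= 9 is 22 -> NB

Answer: NA NA NA NA NA NA NB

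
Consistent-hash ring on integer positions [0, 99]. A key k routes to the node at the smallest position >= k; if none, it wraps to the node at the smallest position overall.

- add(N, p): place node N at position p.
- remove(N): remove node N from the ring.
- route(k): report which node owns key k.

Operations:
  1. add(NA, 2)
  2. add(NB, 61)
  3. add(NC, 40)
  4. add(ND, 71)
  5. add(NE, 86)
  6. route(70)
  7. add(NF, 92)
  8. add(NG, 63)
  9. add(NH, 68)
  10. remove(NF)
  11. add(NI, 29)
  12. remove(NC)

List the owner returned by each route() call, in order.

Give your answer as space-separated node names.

Op 1: add NA@2 -> ring=[2:NA]
Op 2: add NB@61 -> ring=[2:NA,61:NB]
Op 3: add NC@40 -> ring=[2:NA,40:NC,61:NB]
Op 4: add ND@71 -> ring=[2:NA,40:NC,61:NB,71:ND]
Op 5: add NE@86 -> ring=[2:NA,40:NC,61:NB,71:ND,86:NE]
Op 6: route key 70: smallest pos >= 70 is 71 -> ND
Op 7: add NF@92 -> ring=[2:NA,40:NC,61:NB,71:ND,86:NE,92:NF]
Op 8: add NG@63 -> ring=[2:NA,40:NC,61:NB,63:NG,71:ND,86:NE,92:NF]
Op 9: add NH@68 -> ring=[2:NA,40:NC,61:NB,63:NG,68:NH,71:ND,86:NE,92:NF]
Op 10: remove NF -> ring=[2:NA,40:NC,61:NB,63:NG,68:NH,71:ND,86:NE]
Op 11: add NI@29 -> ring=[2:NA,29:NI,40:NC,61:NB,63:NG,68:NH,71:ND,86:NE]
Op 12: remove NC -> ring=[2:NA,29:NI,61:NB,63:NG,68:NH,71:ND,86:NE]

Answer: ND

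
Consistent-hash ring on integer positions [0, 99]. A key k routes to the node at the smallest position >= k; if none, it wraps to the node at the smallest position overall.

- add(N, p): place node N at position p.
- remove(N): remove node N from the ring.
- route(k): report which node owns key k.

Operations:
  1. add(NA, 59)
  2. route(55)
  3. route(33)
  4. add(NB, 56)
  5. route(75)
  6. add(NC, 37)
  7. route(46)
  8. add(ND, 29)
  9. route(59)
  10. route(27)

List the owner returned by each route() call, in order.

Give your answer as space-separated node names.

Op 1: add NA@59 -> ring=[59:NA]
Op 2: route key 55: smallest pos >= 55 is 59 -> NA
Op 3: route key 33: smallest pos >= 33 is 59 -> NA
Op 4: add NB@56 -> ring=[56:NB,59:NA]
Op 5: route key 75: none >= 75, wrap to smallest pos 56 -> NB
Op 6: add NC@37 -> ring=[37:NC,56:NB,59:NA]
Op 7: route key 46: smallest pos >= 46 is 56 -> NB
Op 8: add ND@29 -> ring=[29:ND,37:NC,56:NB,59:NA]
Op 9: route key 59: smallest pos >= 59 is 59 -> NA
Op 10: route key 27: smallest pos >= 27 is 29 -> ND

Answer: NA NA NB NB NA ND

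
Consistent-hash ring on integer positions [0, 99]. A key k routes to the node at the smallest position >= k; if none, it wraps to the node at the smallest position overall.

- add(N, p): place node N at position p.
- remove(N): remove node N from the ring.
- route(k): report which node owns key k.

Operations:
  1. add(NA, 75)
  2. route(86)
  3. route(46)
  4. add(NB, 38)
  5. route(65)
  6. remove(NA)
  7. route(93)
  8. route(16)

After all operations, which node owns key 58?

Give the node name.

Answer: NB

Derivation:
Op 1: add NA@75 -> ring=[75:NA]
Op 2: route key 86: none >= 86, wrap to smallest pos 75 -> NA
Op 3: route key 46: smallest pos >= 46 is 75 -> NA
Op 4: add NB@38 -> ring=[38:NB,75:NA]
Op 5: route key 65: smallest pos >= 65 is 75 -> NA
Op 6: remove NA -> ring=[38:NB]
Op 7: route key 93: none >= 93, wrap to smallest pos 38 -> NB
Op 8: route key 16: smallest pos >= 16 is 38 -> NB
Final route key 58: none >= 58, wrap to smallest pos 38 -> NB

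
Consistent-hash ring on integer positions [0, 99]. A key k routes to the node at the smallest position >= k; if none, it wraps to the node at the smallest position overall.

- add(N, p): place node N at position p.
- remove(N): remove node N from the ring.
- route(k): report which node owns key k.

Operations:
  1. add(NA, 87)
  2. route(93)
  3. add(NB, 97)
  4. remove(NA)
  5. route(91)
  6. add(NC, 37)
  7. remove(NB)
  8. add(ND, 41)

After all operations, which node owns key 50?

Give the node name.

Answer: NC

Derivation:
Op 1: add NA@87 -> ring=[87:NA]
Op 2: route key 93: none >= 93, wrap to smallest pos 87 -> NA
Op 3: add NB@97 -> ring=[87:NA,97:NB]
Op 4: remove NA -> ring=[97:NB]
Op 5: route key 91: smallest pos >= 91 is 97 -> NB
Op 6: add NC@37 -> ring=[37:NC,97:NB]
Op 7: remove NB -> ring=[37:NC]
Op 8: add ND@41 -> ring=[37:NC,41:ND]
Final route key 50: none >= 50, wrap to smallest pos 37 -> NC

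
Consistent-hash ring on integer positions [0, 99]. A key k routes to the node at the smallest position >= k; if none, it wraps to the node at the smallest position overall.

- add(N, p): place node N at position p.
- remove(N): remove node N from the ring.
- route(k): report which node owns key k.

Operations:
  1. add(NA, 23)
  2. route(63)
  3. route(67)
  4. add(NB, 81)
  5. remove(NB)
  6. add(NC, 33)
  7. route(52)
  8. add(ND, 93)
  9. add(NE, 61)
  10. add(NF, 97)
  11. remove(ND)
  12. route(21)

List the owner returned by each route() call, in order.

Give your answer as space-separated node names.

Op 1: add NA@23 -> ring=[23:NA]
Op 2: route key 63: none >= 63, wrap to smallest pos 23 -> NA
Op 3: route key 67: none >= 67, wrap to smallest pos 23 -> NA
Op 4: add NB@81 -> ring=[23:NA,81:NB]
Op 5: remove NB -> ring=[23:NA]
Op 6: add NC@33 -> ring=[23:NA,33:NC]
Op 7: route key 52: none >= 52, wrap to smallest pos 23 -> NA
Op 8: add ND@93 -> ring=[23:NA,33:NC,93:ND]
Op 9: add NE@61 -> ring=[23:NA,33:NC,61:NE,93:ND]
Op 10: add NF@97 -> ring=[23:NA,33:NC,61:NE,93:ND,97:NF]
Op 11: remove ND -> ring=[23:NA,33:NC,61:NE,97:NF]
Op 12: route key 21: smallest pos >= 21 is 23 -> NA

Answer: NA NA NA NA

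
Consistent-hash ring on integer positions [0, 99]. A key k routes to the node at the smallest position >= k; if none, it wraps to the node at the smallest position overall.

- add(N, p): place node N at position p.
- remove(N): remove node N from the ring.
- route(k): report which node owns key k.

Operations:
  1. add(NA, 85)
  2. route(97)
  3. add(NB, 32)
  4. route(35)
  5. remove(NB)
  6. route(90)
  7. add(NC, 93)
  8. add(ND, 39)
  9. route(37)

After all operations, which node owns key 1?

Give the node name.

Answer: ND

Derivation:
Op 1: add NA@85 -> ring=[85:NA]
Op 2: route key 97: none >= 97, wrap to smallest pos 85 -> NA
Op 3: add NB@32 -> ring=[32:NB,85:NA]
Op 4: route key 35: smallest pos >= 35 is 85 -> NA
Op 5: remove NB -> ring=[85:NA]
Op 6: route key 90: none >= 90, wrap to smallest pos 85 -> NA
Op 7: add NC@93 -> ring=[85:NA,93:NC]
Op 8: add ND@39 -> ring=[39:ND,85:NA,93:NC]
Op 9: route key 37: smallest pos >= 37 is 39 -> ND
Final route key 1: smallest pos >= 1 is 39 -> ND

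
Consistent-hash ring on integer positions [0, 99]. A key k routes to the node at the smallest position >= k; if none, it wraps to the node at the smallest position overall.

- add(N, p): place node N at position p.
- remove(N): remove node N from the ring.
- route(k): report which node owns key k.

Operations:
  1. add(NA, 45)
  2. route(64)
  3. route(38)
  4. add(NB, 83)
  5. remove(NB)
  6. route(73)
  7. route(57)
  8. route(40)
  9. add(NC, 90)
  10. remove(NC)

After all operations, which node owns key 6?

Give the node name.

Answer: NA

Derivation:
Op 1: add NA@45 -> ring=[45:NA]
Op 2: route key 64: none >= 64, wrap to smallest pos 45 -> NA
Op 3: route key 38: smallest pos >= 38 is 45 -> NA
Op 4: add NB@83 -> ring=[45:NA,83:NB]
Op 5: remove NB -> ring=[45:NA]
Op 6: route key 73: none >= 73, wrap to smallest pos 45 -> NA
Op 7: route key 57: none >= 57, wrap to smallest pos 45 -> NA
Op 8: route key 40: smallest pos >= 40 is 45 -> NA
Op 9: add NC@90 -> ring=[45:NA,90:NC]
Op 10: remove NC -> ring=[45:NA]
Final route key 6: smallest pos >= 6 is 45 -> NA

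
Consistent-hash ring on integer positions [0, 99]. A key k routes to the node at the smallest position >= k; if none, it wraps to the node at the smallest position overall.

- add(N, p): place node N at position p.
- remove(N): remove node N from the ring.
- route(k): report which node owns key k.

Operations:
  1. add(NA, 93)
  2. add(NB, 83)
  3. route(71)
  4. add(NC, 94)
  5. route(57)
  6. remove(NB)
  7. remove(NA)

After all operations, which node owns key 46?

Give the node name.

Answer: NC

Derivation:
Op 1: add NA@93 -> ring=[93:NA]
Op 2: add NB@83 -> ring=[83:NB,93:NA]
Op 3: route key 71: smallest pos >= 71 is 83 -> NB
Op 4: add NC@94 -> ring=[83:NB,93:NA,94:NC]
Op 5: route key 57: smallest pos >= 57 is 83 -> NB
Op 6: remove NB -> ring=[93:NA,94:NC]
Op 7: remove NA -> ring=[94:NC]
Final route key 46: smallest pos >= 46 is 94 -> NC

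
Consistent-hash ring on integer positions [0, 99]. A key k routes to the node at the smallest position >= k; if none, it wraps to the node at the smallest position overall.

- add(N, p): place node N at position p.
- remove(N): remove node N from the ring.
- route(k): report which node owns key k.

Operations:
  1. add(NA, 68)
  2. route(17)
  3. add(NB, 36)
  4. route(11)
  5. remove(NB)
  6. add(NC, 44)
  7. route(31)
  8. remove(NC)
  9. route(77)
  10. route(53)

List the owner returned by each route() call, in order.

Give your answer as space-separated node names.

Op 1: add NA@68 -> ring=[68:NA]
Op 2: route key 17: smallest pos >= 17 is 68 -> NA
Op 3: add NB@36 -> ring=[36:NB,68:NA]
Op 4: route key 11: smallest pos >= 11 is 36 -> NB
Op 5: remove NB -> ring=[68:NA]
Op 6: add NC@44 -> ring=[44:NC,68:NA]
Op 7: route key 31: smallest pos >= 31 is 44 -> NC
Op 8: remove NC -> ring=[68:NA]
Op 9: route key 77: none >= 77, wrap to smallest pos 68 -> NA
Op 10: route key 53: smallest pos >= 53 is 68 -> NA

Answer: NA NB NC NA NA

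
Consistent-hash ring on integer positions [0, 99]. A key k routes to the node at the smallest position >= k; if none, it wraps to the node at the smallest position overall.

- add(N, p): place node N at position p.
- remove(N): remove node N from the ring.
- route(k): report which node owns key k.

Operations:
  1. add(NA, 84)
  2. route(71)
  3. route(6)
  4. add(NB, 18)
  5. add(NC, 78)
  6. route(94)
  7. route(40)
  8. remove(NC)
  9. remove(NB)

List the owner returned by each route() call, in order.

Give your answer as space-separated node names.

Answer: NA NA NB NC

Derivation:
Op 1: add NA@84 -> ring=[84:NA]
Op 2: route key 71: smallest pos >= 71 is 84 -> NA
Op 3: route key 6: smallest pos >= 6 is 84 -> NA
Op 4: add NB@18 -> ring=[18:NB,84:NA]
Op 5: add NC@78 -> ring=[18:NB,78:NC,84:NA]
Op 6: route key 94: none >= 94, wrap to smallest pos 18 -> NB
Op 7: route key 40: smallest pos >= 40 is 78 -> NC
Op 8: remove NC -> ring=[18:NB,84:NA]
Op 9: remove NB -> ring=[84:NA]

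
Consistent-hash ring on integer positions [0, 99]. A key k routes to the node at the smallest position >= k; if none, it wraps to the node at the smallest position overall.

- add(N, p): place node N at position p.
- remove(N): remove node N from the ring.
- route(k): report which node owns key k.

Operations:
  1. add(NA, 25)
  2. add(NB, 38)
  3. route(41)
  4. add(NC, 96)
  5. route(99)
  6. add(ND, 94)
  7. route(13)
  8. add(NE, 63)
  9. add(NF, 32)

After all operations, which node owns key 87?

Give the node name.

Op 1: add NA@25 -> ring=[25:NA]
Op 2: add NB@38 -> ring=[25:NA,38:NB]
Op 3: route key 41: none >= 41, wrap to smallest pos 25 -> NA
Op 4: add NC@96 -> ring=[25:NA,38:NB,96:NC]
Op 5: route key 99: none >= 99, wrap to smallest pos 25 -> NA
Op 6: add ND@94 -> ring=[25:NA,38:NB,94:ND,96:NC]
Op 7: route key 13: smallest pos >= 13 is 25 -> NA
Op 8: add NE@63 -> ring=[25:NA,38:NB,63:NE,94:ND,96:NC]
Op 9: add NF@32 -> ring=[25:NA,32:NF,38:NB,63:NE,94:ND,96:NC]
Final route key 87: smallest pos >= 87 is 94 -> ND

Answer: ND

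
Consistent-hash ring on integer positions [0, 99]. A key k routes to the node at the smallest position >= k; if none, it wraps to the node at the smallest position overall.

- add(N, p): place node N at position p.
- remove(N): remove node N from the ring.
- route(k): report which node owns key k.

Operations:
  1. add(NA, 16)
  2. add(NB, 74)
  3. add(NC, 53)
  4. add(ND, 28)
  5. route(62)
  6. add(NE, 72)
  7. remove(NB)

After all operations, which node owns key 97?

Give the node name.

Op 1: add NA@16 -> ring=[16:NA]
Op 2: add NB@74 -> ring=[16:NA,74:NB]
Op 3: add NC@53 -> ring=[16:NA,53:NC,74:NB]
Op 4: add ND@28 -> ring=[16:NA,28:ND,53:NC,74:NB]
Op 5: route key 62: smallest pos >= 62 is 74 -> NB
Op 6: add NE@72 -> ring=[16:NA,28:ND,53:NC,72:NE,74:NB]
Op 7: remove NB -> ring=[16:NA,28:ND,53:NC,72:NE]
Final route key 97: none >= 97, wrap to smallest pos 16 -> NA

Answer: NA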